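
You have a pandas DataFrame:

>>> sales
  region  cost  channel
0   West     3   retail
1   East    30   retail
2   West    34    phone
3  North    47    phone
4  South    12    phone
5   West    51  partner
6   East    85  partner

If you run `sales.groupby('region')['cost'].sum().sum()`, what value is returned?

group by region, sum of cost:
region
East     115
North     47
South     12
West      88
Name: cost, dtype: int64
Finally, sum of the resulting series = 262.

262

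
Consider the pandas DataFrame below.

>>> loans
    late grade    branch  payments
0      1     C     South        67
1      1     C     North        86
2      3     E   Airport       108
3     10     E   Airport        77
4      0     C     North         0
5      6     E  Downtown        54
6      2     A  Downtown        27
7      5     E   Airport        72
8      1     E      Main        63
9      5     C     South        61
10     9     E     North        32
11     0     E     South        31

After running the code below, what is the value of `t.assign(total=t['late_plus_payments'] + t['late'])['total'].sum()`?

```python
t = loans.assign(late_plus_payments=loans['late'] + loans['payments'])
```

add column late_plus_payments = loans['late'] + loans['payments']:
    late grade    branch  payments  late_plus_payments
0      1     C     South        67                  68
1      1     C     North        86                  87
2      3     E   Airport       108                 111
3     10     E   Airport        77                  87
4      0     C     North         0                   0
5      6     E  Downtown        54                  60
6      2     A  Downtown        27                  29
7      5     E   Airport        72                  77
8      1     E      Main        63                  64
9      5     C     South        61                  66
10     9     E     North        32                  41
11     0     E     South        31                  31
add column total = t['late_plus_payments'] + t['late']:
    late grade    branch  payments  late_plus_payments  total
0      1     C     South        67                  68     69
1      1     C     North        86                  87     88
2      3     E   Airport       108                 111    114
3     10     E   Airport        77                  87     97
4      0     C     North         0                   0      0
5      6     E  Downtown        54                  60     66
6      2     A  Downtown        27                  29     31
7      5     E   Airport        72                  77     82
8      1     E      Main        63                  64     65
9      5     C     South        61                  66     71
10     9     E     North        32                  41     50
11     0     E     South        31                  31     31
Finally, sum of column 'total' = 764.

764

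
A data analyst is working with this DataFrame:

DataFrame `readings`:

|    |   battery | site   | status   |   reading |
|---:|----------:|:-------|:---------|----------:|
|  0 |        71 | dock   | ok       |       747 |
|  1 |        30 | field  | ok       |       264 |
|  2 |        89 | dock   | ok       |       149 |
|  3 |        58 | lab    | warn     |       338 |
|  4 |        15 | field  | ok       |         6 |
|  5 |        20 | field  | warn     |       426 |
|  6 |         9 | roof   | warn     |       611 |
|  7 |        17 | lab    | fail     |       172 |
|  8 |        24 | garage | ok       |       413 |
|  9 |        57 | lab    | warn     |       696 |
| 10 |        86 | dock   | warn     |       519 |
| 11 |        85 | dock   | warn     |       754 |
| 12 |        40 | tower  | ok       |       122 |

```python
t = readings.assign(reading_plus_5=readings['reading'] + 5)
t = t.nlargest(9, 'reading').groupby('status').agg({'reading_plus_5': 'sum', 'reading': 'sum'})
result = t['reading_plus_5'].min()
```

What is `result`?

1439

add column reading_plus_5 = readings['reading'] + 5:
    battery    site status  reading  reading_plus_5
0        71    dock     ok      747             752
1        30   field     ok      264             269
2        89    dock     ok      149             154
3        58     lab   warn      338             343
4        15   field     ok        6              11
5        20   field   warn      426             431
6         9    roof   warn      611             616
7        17     lab   fail      172             177
8        24  garage     ok      413             418
9        57     lab   warn      696             701
10       86    dock   warn      519             524
11       85    dock   warn      754             759
12       40   tower     ok      122             127
take 9 rows with largest reading:
    battery    site status  reading  reading_plus_5
11       85    dock   warn      754             759
0        71    dock     ok      747             752
9        57     lab   warn      696             701
6         9    roof   warn      611             616
10       86    dock   warn      519             524
5        20   field   warn      426             431
8        24  garage     ok      413             418
3        58     lab   warn      338             343
1        30   field     ok      264             269
group by status: sum(reading_plus_5), sum(reading):
        reading_plus_5  reading
status                         
ok                1439     1424
warn              3374     3344
min of column 'reading_plus_5' → 1439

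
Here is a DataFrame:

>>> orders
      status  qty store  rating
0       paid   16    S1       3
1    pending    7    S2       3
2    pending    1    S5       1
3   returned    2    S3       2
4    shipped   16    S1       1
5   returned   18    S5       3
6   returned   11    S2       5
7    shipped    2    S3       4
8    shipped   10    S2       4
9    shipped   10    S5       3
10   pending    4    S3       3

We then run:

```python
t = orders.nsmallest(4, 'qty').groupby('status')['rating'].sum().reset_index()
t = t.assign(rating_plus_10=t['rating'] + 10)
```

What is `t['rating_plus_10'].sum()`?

40

take 4 rows with smallest qty:
      status  qty store  rating
2    pending    1    S5       1
3   returned    2    S3       2
7    shipped    2    S3       4
10   pending    4    S3       3
group by status, sum of rating:
status
pending     4
returned    2
shipped     4
Name: rating, dtype: int64
reset_index():
     status  rating
0   pending       4
1  returned       2
2   shipped       4
add column rating_plus_10 = t['rating'] + 10:
     status  rating  rating_plus_10
0   pending       4              14
1  returned       2              12
2   shipped       4              14
Hence 40.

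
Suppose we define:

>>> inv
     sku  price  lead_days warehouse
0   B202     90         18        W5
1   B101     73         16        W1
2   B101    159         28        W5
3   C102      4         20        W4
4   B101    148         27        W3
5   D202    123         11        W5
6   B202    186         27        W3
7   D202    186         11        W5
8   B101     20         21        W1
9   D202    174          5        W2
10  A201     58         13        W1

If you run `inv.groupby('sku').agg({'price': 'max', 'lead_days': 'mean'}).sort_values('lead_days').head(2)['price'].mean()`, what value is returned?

group by sku: max(price), mean(lead_days):
      price  lead_days
sku                   
A201     58       13.0
B101    159       23.0
B202    186       22.5
C102      4       20.0
D202    186        9.0
sort by lead_days:
      price  lead_days
sku                   
D202    186        9.0
A201     58       13.0
C102      4       20.0
B202    186       22.5
B101    159       23.0
take first 2 rows:
      price  lead_days
sku                   
D202    186        9.0
A201     58       13.0
Taking the mean of column 'price' gives 122.0.

122.0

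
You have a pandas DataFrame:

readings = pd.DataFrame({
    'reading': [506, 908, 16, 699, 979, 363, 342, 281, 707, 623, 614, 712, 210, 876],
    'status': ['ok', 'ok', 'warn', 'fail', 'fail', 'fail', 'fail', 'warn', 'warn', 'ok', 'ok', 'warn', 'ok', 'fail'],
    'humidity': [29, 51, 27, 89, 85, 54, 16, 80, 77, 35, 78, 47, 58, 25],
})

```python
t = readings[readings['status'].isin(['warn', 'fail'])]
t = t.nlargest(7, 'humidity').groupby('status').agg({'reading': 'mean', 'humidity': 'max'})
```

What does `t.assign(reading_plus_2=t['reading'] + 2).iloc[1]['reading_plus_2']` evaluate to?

431.0

filter rows where status in ['warn', 'fail']:
    reading status  humidity
2        16   warn        27
3       699   fail        89
4       979   fail        85
5       363   fail        54
6       342   fail        16
7       281   warn        80
8       707   warn        77
11      712   warn        47
13      876   fail        25
take 7 rows with largest humidity:
    reading status  humidity
3       699   fail        89
4       979   fail        85
7       281   warn        80
8       707   warn        77
5       363   fail        54
11      712   warn        47
2        16   warn        27
group by status: mean(reading), max(humidity):
           reading  humidity
status                      
fail    680.333333        89
warn    429.000000        80
add column reading_plus_2 = t['reading'] + 2:
           reading  humidity  reading_plus_2
status                                      
fail    680.333333        89      682.333333
warn    429.000000        80      431.000000
So iloc[1]['reading_plus_2'] = 431.0.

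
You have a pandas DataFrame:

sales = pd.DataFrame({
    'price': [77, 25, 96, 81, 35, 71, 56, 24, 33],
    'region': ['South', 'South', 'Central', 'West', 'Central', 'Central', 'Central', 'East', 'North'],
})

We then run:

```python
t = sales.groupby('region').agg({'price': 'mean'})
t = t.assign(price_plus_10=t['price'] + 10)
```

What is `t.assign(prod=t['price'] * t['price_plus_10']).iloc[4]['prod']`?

7371.0

group by region, mean of price:
         price
region        
Central   64.5
East      24.0
North     33.0
South     51.0
West      81.0
add column price_plus_10 = t['price'] + 10:
         price  price_plus_10
region                       
Central   64.5           74.5
East      24.0           34.0
North     33.0           43.0
South     51.0           61.0
West      81.0           91.0
add column prod = t['price'] * t['price_plus_10']:
         price  price_plus_10     prod
region                                
Central   64.5           74.5  4805.25
East      24.0           34.0   816.00
North     33.0           43.0  1419.00
South     51.0           61.0  3111.00
West      81.0           91.0  7371.00
Reading off the value at position 4, column 'prod', we get 7371.0.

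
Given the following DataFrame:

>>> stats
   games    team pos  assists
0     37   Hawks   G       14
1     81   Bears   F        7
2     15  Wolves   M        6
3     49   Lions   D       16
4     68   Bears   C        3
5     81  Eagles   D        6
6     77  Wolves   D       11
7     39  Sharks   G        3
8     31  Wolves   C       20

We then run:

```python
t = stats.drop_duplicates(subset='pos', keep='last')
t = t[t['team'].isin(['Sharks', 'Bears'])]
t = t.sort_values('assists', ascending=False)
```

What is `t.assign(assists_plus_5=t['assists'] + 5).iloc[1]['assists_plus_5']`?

drop duplicate pos (keep=last):
   games    team pos  assists
1     81   Bears   F        7
2     15  Wolves   M        6
6     77  Wolves   D       11
7     39  Sharks   G        3
8     31  Wolves   C       20
filter rows where team in ['Sharks', 'Bears']:
   games    team pos  assists
1     81   Bears   F        7
7     39  Sharks   G        3
sort by assists descending:
   games    team pos  assists
1     81   Bears   F        7
7     39  Sharks   G        3
add column assists_plus_5 = t['assists'] + 5:
   games    team pos  assists  assists_plus_5
1     81   Bears   F        7              12
7     39  Sharks   G        3               8
Hence 8.

8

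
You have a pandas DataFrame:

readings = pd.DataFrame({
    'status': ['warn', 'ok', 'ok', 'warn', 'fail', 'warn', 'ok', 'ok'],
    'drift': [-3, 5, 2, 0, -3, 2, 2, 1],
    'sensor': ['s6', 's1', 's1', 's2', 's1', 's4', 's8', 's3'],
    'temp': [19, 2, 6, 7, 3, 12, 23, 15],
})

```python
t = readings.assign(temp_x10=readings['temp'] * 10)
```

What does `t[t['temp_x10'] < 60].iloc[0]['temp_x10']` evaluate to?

add column temp_x10 = readings['temp'] * 10:
  status  drift sensor  temp  temp_x10
0   warn     -3     s6    19       190
1     ok      5     s1     2        20
2     ok      2     s1     6        60
3   warn      0     s2     7        70
4   fail     -3     s1     3        30
5   warn      2     s4    12       120
6     ok      2     s8    23       230
7     ok      1     s3    15       150
filter rows where temp_x10 < 60:
  status  drift sensor  temp  temp_x10
1     ok      5     s1     2        20
4   fail     -3     s1     3        30
value at position 0, column 'temp_x10' → 20

20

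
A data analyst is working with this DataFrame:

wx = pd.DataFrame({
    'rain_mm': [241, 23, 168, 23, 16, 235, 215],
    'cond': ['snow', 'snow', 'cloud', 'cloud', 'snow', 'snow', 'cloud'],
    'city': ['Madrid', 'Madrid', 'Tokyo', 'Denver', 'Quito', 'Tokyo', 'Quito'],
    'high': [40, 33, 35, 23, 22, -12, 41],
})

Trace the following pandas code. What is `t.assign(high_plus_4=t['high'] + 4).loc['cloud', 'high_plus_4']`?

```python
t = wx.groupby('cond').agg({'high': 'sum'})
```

group by cond, sum of high:
       high
cond       
cloud    99
snow     83
add column high_plus_4 = t['high'] + 4:
       high  high_plus_4
cond                    
cloud    99          103
snow     83           87

103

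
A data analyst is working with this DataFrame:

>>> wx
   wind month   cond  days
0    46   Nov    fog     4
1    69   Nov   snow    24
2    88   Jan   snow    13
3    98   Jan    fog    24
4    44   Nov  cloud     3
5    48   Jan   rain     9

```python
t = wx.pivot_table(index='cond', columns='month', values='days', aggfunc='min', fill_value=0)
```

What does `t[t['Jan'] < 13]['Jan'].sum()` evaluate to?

9

pivot: rows=cond, cols=month, min(days):
month  Jan  Nov
cond           
cloud    0    3
fog     24    4
rain     9    0
snow    13   24
filter rows where Jan < 13:
month  Jan  Nov
cond           
cloud    0    3
rain     9    0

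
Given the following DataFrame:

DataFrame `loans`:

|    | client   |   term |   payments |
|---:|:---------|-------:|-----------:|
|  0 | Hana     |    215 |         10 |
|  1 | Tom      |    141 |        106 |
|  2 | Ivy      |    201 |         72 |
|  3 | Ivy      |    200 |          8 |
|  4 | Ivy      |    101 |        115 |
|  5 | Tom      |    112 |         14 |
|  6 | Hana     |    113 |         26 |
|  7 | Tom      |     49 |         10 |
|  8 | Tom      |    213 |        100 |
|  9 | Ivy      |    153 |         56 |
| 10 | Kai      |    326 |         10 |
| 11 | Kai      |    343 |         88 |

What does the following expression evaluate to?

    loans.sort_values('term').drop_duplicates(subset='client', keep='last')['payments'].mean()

67.5

sort by term:
   client  term  payments
7     Tom    49        10
4     Ivy   101       115
5     Tom   112        14
6    Hana   113        26
1     Tom   141       106
9     Ivy   153        56
3     Ivy   200         8
2     Ivy   201        72
8     Tom   213       100
0    Hana   215        10
10    Kai   326        10
11    Kai   343        88
drop duplicate client (keep=last):
   client  term  payments
2     Ivy   201        72
8     Tom   213       100
0    Hana   215        10
11    Kai   343        88
Reading off the mean of column 'payments', we get 67.5.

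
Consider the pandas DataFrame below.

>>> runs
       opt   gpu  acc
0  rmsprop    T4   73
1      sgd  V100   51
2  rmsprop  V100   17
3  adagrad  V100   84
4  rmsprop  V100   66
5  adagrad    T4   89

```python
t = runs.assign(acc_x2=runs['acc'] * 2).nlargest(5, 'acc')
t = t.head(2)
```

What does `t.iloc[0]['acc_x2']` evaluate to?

178

add column acc_x2 = runs['acc'] * 2:
       opt   gpu  acc  acc_x2
0  rmsprop    T4   73     146
1      sgd  V100   51     102
2  rmsprop  V100   17      34
3  adagrad  V100   84     168
4  rmsprop  V100   66     132
5  adagrad    T4   89     178
take 5 rows with largest acc:
       opt   gpu  acc  acc_x2
5  adagrad    T4   89     178
3  adagrad  V100   84     168
0  rmsprop    T4   73     146
4  rmsprop  V100   66     132
1      sgd  V100   51     102
take first 2 rows:
       opt   gpu  acc  acc_x2
5  adagrad    T4   89     178
3  adagrad  V100   84     168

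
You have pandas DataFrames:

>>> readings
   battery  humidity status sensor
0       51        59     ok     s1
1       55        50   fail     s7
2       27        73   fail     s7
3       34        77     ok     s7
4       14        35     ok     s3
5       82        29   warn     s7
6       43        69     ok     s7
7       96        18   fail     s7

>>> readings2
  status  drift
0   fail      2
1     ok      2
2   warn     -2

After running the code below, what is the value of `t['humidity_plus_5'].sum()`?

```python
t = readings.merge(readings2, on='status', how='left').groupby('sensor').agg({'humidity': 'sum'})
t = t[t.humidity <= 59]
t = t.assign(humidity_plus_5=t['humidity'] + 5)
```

merge on 'status' (how='left') → 8 rows:
   battery  humidity status sensor  drift
0       51        59     ok     s1      2
1       55        50   fail     s7      2
2       27        73   fail     s7      2
3       34        77     ok     s7      2
4       14        35     ok     s3      2
5       82        29   warn     s7     -2
6       43        69     ok     s7      2
7       96        18   fail     s7      2
group by sensor, sum of humidity:
        humidity
sensor          
s1            59
s3            35
s7           316
filter rows where humidity <= 59:
        humidity
sensor          
s1            59
s3            35
add column humidity_plus_5 = t['humidity'] + 5:
        humidity  humidity_plus_5
sensor                           
s1            59               64
s3            35               40
Then the sum of column 'humidity_plus_5': 104

104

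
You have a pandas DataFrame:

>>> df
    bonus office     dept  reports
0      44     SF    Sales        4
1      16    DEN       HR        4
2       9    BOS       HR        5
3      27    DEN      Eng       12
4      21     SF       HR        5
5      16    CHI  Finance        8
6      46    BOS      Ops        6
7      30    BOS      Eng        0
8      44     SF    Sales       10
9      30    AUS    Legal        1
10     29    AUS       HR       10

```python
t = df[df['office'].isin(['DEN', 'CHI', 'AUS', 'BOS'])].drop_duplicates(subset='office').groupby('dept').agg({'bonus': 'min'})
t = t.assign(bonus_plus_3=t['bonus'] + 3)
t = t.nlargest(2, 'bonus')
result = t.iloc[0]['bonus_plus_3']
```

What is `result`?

33

filter rows where office in ['DEN', 'CHI', 'AUS', 'BOS']:
    bonus office     dept  reports
1      16    DEN       HR        4
2       9    BOS       HR        5
3      27    DEN      Eng       12
5      16    CHI  Finance        8
6      46    BOS      Ops        6
7      30    BOS      Eng        0
9      30    AUS    Legal        1
10     29    AUS       HR       10
drop duplicate office (keep=first):
   bonus office     dept  reports
1     16    DEN       HR        4
2      9    BOS       HR        5
5     16    CHI  Finance        8
9     30    AUS    Legal        1
group by dept, min of bonus:
         bonus
dept          
Finance     16
HR           9
Legal       30
add column bonus_plus_3 = t['bonus'] + 3:
         bonus  bonus_plus_3
dept                        
Finance     16            19
HR           9            12
Legal       30            33
take 2 rows with largest bonus:
         bonus  bonus_plus_3
dept                        
Legal       30            33
Finance     16            19
Hence 33.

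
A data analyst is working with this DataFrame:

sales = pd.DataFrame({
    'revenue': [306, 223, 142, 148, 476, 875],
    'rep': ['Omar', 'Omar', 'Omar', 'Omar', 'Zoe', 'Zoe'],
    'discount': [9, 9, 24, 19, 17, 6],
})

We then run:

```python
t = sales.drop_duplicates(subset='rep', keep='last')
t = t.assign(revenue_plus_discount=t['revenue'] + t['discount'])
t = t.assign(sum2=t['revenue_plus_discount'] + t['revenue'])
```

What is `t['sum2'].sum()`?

drop duplicate rep (keep=last):
   revenue   rep  discount
3      148  Omar        19
5      875   Zoe         6
add column revenue_plus_discount = t['revenue'] + t['discount']:
   revenue   rep  discount  revenue_plus_discount
3      148  Omar        19                    167
5      875   Zoe         6                    881
add column sum2 = t['revenue_plus_discount'] + t['revenue']:
   revenue   rep  discount  revenue_plus_discount  sum2
3      148  Omar        19                    167   315
5      875   Zoe         6                    881  1756
Finally, sum of column 'sum2' = 2071.

2071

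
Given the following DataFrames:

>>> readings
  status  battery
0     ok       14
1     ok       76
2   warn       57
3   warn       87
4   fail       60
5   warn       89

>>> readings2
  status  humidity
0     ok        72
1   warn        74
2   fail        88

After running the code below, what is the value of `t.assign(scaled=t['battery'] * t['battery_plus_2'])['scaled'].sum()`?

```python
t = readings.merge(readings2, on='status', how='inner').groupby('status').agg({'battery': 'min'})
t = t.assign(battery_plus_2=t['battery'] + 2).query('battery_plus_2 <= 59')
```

3587

merge on 'status' (how='inner') → 6 rows:
  status  battery  humidity
0     ok       14        72
1     ok       76        72
2   warn       57        74
3   warn       87        74
4   fail       60        88
5   warn       89        74
group by status, min of battery:
        battery
status         
fail         60
ok           14
warn         57
add column battery_plus_2 = t['battery'] + 2:
        battery  battery_plus_2
status                         
fail         60              62
ok           14              16
warn         57              59
filter rows where battery_plus_2 <= 59:
        battery  battery_plus_2
status                         
ok           14              16
warn         57              59
add column scaled = t['battery'] * t['battery_plus_2']:
        battery  battery_plus_2  scaled
status                                 
ok           14              16     224
warn         57              59    3363
So sum() = 3587.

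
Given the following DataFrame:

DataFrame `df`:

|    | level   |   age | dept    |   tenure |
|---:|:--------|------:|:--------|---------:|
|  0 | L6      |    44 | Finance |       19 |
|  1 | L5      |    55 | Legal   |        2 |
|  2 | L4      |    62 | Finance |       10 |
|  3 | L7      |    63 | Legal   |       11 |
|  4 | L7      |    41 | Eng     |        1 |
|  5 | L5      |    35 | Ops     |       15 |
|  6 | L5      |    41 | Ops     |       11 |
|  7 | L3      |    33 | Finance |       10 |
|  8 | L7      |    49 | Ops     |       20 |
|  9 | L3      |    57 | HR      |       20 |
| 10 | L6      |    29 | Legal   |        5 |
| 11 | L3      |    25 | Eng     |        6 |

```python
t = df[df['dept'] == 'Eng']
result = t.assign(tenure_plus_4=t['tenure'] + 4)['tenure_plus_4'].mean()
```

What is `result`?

7.5

filter rows where dept == 'Eng':
   level  age dept  tenure
4     L7   41  Eng       1
11    L3   25  Eng       6
add column tenure_plus_4 = t['tenure'] + 4:
   level  age dept  tenure  tenure_plus_4
4     L7   41  Eng       1              5
11    L3   25  Eng       6             10
mean of column 'tenure_plus_4' → 7.5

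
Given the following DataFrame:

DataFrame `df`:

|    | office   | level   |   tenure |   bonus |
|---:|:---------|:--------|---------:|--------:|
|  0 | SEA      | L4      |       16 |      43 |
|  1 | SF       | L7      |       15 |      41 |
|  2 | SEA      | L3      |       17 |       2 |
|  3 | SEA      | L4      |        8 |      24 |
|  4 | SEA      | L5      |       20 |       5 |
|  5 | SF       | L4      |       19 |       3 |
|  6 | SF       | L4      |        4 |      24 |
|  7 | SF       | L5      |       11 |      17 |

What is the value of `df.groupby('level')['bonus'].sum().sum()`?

159

group by level, sum of bonus:
level
L3     2
L4    94
L5    22
L7    41
Name: bonus, dtype: int64
Then the sum of the resulting series: 159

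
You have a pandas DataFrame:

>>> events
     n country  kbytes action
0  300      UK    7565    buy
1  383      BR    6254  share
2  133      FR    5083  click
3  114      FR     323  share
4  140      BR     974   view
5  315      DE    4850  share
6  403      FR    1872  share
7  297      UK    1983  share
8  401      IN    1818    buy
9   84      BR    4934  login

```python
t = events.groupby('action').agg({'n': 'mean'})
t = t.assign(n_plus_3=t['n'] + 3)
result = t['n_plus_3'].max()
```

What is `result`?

group by action, mean of n:
            n
action       
buy     350.5
click   133.0
login    84.0
share   302.4
view    140.0
add column n_plus_3 = t['n'] + 3:
            n  n_plus_3
action                 
buy     350.5     353.5
click   133.0     136.0
login    84.0      87.0
share   302.4     305.4
view    140.0     143.0
Finally, max of column 'n_plus_3' = 353.5.

353.5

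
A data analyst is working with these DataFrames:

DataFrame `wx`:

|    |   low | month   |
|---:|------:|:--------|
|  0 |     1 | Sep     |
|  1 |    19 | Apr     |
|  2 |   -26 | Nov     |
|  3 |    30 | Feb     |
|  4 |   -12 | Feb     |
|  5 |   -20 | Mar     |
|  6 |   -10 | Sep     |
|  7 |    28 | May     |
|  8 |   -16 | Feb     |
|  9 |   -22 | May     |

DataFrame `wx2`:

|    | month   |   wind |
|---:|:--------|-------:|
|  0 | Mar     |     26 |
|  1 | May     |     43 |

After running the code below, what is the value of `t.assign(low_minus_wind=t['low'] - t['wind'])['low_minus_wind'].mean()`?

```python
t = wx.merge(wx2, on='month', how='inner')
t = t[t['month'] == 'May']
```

merge on 'month' (how='inner') → 3 rows:
   low month  wind
0  -20   Mar    26
1   28   May    43
2  -22   May    43
filter rows where month == 'May':
   low month  wind
1   28   May    43
2  -22   May    43
add column low_minus_wind = t['low'] - t['wind']:
   low month  wind  low_minus_wind
1   28   May    43             -15
2  -22   May    43             -65
Hence -40.0.

-40.0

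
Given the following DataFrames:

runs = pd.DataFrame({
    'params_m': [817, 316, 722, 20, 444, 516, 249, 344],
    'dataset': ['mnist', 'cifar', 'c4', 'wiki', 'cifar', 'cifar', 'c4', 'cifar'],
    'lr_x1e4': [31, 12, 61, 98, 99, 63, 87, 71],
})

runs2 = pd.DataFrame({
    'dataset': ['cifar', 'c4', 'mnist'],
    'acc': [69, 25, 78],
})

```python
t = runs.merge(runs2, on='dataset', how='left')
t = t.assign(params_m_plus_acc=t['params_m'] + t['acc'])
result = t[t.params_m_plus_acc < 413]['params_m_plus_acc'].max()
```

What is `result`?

385.0

merge on 'dataset' (how='left') → 8 rows:
   params_m dataset  lr_x1e4   acc
0       817   mnist       31  78.0
1       316   cifar       12  69.0
2       722      c4       61  25.0
3        20    wiki       98   NaN
4       444   cifar       99  69.0
5       516   cifar       63  69.0
6       249      c4       87  25.0
7       344   cifar       71  69.0
add column params_m_plus_acc = t['params_m'] + t['acc']:
   params_m dataset  lr_x1e4   acc  params_m_plus_acc
0       817   mnist       31  78.0              895.0
1       316   cifar       12  69.0              385.0
2       722      c4       61  25.0              747.0
3        20    wiki       98   NaN                NaN
4       444   cifar       99  69.0              513.0
5       516   cifar       63  69.0              585.0
6       249      c4       87  25.0              274.0
7       344   cifar       71  69.0              413.0
filter rows where params_m_plus_acc < 413:
   params_m dataset  lr_x1e4   acc  params_m_plus_acc
1       316   cifar       12  69.0              385.0
6       249      c4       87  25.0              274.0
Then the max of column 'params_m_plus_acc': 385.0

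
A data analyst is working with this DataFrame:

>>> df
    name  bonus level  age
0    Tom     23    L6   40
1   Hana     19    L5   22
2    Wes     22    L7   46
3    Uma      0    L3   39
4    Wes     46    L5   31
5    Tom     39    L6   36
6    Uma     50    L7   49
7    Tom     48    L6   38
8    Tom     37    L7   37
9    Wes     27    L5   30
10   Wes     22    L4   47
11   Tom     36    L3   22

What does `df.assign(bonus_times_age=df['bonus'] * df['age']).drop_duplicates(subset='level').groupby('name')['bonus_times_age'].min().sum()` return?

add column bonus_times_age = df['bonus'] * df['age']:
    name  bonus level  age  bonus_times_age
0    Tom     23    L6   40              920
1   Hana     19    L5   22              418
2    Wes     22    L7   46             1012
3    Uma      0    L3   39                0
4    Wes     46    L5   31             1426
5    Tom     39    L6   36             1404
6    Uma     50    L7   49             2450
7    Tom     48    L6   38             1824
8    Tom     37    L7   37             1369
9    Wes     27    L5   30              810
10   Wes     22    L4   47             1034
11   Tom     36    L3   22              792
drop duplicate level (keep=first):
    name  bonus level  age  bonus_times_age
0    Tom     23    L6   40              920
1   Hana     19    L5   22              418
2    Wes     22    L7   46             1012
3    Uma      0    L3   39                0
10   Wes     22    L4   47             1034
group by name, min of bonus_times_age:
name
Hana     418
Tom      920
Uma        0
Wes     1012
Name: bonus_times_age, dtype: int64

2350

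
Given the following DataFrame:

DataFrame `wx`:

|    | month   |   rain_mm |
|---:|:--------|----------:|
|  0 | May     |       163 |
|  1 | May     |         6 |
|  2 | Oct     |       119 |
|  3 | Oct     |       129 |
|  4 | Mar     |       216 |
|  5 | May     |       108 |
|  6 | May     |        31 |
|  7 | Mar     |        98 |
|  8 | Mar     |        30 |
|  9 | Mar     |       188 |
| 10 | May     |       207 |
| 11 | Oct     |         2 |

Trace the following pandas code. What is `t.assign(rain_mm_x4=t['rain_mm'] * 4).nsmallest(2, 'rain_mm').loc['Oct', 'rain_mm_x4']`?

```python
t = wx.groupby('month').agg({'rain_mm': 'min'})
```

group by month, min of rain_mm:
       rain_mm
month         
Mar         30
May          6
Oct          2
add column rain_mm_x4 = t['rain_mm'] * 4:
       rain_mm  rain_mm_x4
month                     
Mar         30         120
May          6          24
Oct          2           8
take 2 rows with smallest rain_mm:
       rain_mm  rain_mm_x4
month                     
Oct          2           8
May          6          24
Finally, value at row 'Oct', column 'rain_mm_x4' = 8.

8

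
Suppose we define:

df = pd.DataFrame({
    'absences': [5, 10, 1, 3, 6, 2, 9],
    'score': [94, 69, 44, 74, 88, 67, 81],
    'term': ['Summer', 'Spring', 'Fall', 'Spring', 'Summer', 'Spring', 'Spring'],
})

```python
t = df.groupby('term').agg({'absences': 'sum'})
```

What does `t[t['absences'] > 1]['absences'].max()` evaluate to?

group by term, sum of absences:
        absences
term            
Fall           1
Spring        24
Summer        11
filter rows where absences > 1:
        absences
term            
Spring        24
Summer        11
Hence 24.

24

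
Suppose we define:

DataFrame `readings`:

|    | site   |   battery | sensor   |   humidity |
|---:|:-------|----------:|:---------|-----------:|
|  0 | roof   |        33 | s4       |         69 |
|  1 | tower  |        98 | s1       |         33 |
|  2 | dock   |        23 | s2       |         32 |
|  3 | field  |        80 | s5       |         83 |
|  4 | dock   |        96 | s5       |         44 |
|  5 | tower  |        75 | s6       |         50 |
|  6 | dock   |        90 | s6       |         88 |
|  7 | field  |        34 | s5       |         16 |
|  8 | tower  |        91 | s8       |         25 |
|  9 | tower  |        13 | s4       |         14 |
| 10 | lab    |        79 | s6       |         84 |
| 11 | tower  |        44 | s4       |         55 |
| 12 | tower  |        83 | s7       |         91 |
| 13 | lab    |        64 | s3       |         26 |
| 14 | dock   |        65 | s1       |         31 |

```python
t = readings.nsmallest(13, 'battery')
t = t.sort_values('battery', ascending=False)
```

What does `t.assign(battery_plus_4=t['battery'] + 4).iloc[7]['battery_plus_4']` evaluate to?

68

take 13 rows with smallest battery:
     site  battery sensor  humidity
9   tower       13     s4        14
2    dock       23     s2        32
0    roof       33     s4        69
7   field       34     s5        16
11  tower       44     s4        55
13    lab       64     s3        26
14   dock       65     s1        31
5   tower       75     s6        50
10    lab       79     s6        84
3   field       80     s5        83
12  tower       83     s7        91
6    dock       90     s6        88
8   tower       91     s8        25
sort by battery descending:
     site  battery sensor  humidity
8   tower       91     s8        25
6    dock       90     s6        88
12  tower       83     s7        91
3   field       80     s5        83
10    lab       79     s6        84
5   tower       75     s6        50
14   dock       65     s1        31
13    lab       64     s3        26
11  tower       44     s4        55
7   field       34     s5        16
0    roof       33     s4        69
2    dock       23     s2        32
9   tower       13     s4        14
add column battery_plus_4 = t['battery'] + 4:
     site  battery sensor  humidity  battery_plus_4
8   tower       91     s8        25              95
6    dock       90     s6        88              94
12  tower       83     s7        91              87
3   field       80     s5        83              84
10    lab       79     s6        84              83
5   tower       75     s6        50              79
14   dock       65     s1        31              69
13    lab       64     s3        26              68
11  tower       44     s4        55              48
7   field       34     s5        16              38
0    roof       33     s4        69              37
2    dock       23     s2        32              27
9   tower       13     s4        14              17
Finally, value at position 7, column 'battery_plus_4' = 68.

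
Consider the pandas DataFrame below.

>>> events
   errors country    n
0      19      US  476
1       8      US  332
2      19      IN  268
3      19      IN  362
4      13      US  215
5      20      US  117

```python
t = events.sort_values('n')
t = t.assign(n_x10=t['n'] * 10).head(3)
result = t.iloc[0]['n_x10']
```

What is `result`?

sort by n:
   errors country    n
5      20      US  117
4      13      US  215
2      19      IN  268
1       8      US  332
3      19      IN  362
0      19      US  476
add column n_x10 = t['n'] * 10:
   errors country    n  n_x10
5      20      US  117   1170
4      13      US  215   2150
2      19      IN  268   2680
1       8      US  332   3320
3      19      IN  362   3620
0      19      US  476   4760
take first 3 rows:
   errors country    n  n_x10
5      20      US  117   1170
4      13      US  215   2150
2      19      IN  268   2680
The value at position 0, column 'n_x10' is 1170.

1170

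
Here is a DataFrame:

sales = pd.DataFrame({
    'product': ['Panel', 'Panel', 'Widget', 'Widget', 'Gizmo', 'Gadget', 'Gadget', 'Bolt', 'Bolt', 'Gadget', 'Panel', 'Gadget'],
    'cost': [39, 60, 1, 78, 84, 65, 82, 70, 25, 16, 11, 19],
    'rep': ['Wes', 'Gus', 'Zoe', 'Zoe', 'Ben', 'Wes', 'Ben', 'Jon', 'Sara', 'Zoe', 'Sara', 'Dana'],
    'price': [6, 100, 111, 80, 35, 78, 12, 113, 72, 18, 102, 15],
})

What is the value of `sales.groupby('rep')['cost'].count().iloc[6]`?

3

group by rep, count of cost:
rep
Ben     2
Dana    1
Gus     1
Jon     1
Sara    2
Wes     2
Zoe     3
Name: cost, dtype: int64
The value at position 6 is 3.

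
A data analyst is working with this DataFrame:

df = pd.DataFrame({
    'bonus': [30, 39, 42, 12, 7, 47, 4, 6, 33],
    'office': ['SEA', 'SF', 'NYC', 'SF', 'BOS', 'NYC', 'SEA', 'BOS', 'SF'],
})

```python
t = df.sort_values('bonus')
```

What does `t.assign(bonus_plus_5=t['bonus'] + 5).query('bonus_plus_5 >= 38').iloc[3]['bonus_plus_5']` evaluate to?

52

sort by bonus:
   bonus office
6      4    SEA
7      6    BOS
4      7    BOS
3     12     SF
0     30    SEA
8     33     SF
1     39     SF
2     42    NYC
5     47    NYC
add column bonus_plus_5 = t['bonus'] + 5:
   bonus office  bonus_plus_5
6      4    SEA             9
7      6    BOS            11
4      7    BOS            12
3     12     SF            17
0     30    SEA            35
8     33     SF            38
1     39     SF            44
2     42    NYC            47
5     47    NYC            52
filter rows where bonus_plus_5 >= 38:
   bonus office  bonus_plus_5
8     33     SF            38
1     39     SF            44
2     42    NYC            47
5     47    NYC            52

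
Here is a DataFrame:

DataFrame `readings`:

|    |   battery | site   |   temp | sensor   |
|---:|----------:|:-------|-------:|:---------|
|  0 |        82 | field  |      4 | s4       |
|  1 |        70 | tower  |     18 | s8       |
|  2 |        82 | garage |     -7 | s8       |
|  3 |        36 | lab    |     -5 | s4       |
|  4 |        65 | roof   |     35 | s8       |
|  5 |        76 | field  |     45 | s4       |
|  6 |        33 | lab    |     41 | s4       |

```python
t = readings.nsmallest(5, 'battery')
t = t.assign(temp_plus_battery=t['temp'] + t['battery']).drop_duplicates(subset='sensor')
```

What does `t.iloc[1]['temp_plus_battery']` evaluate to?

take 5 rows with smallest battery:
   battery   site  temp sensor
6       33    lab    41     s4
3       36    lab    -5     s4
4       65   roof    35     s8
1       70  tower    18     s8
5       76  field    45     s4
add column temp_plus_battery = t['temp'] + t['battery']:
   battery   site  temp sensor  temp_plus_battery
6       33    lab    41     s4                 74
3       36    lab    -5     s4                 31
4       65   roof    35     s8                100
1       70  tower    18     s8                 88
5       76  field    45     s4                121
drop duplicate sensor (keep=first):
   battery  site  temp sensor  temp_plus_battery
6       33   lab    41     s4                 74
4       65  roof    35     s8                100
Taking the value at position 1, column 'temp_plus_battery' gives 100.

100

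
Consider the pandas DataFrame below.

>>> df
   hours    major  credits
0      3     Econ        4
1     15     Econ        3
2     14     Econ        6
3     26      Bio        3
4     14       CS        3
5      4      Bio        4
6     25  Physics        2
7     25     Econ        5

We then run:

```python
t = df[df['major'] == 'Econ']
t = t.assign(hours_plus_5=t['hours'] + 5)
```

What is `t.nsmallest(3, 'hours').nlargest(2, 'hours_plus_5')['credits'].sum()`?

9

filter rows where major == 'Econ':
   hours major  credits
0      3  Econ        4
1     15  Econ        3
2     14  Econ        6
7     25  Econ        5
add column hours_plus_5 = t['hours'] + 5:
   hours major  credits  hours_plus_5
0      3  Econ        4             8
1     15  Econ        3            20
2     14  Econ        6            19
7     25  Econ        5            30
take 3 rows with smallest hours:
   hours major  credits  hours_plus_5
0      3  Econ        4             8
2     14  Econ        6            19
1     15  Econ        3            20
take 2 rows with largest hours_plus_5:
   hours major  credits  hours_plus_5
1     15  Econ        3            20
2     14  Econ        6            19
Hence 9.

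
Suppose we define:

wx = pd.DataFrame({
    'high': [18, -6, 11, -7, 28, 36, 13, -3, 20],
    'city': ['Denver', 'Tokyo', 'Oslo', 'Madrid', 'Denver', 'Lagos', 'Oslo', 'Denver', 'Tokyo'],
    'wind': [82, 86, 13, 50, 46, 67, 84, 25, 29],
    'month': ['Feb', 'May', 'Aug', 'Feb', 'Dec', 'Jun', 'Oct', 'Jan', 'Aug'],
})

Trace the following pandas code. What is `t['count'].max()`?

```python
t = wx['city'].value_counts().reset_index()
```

3

value_counts of city:
city
Denver    3
Tokyo     2
Oslo      2
Madrid    1
Lagos     1
Name: count, dtype: int64
reset_index():
     city  count
0  Denver      3
1   Tokyo      2
2    Oslo      2
3  Madrid      1
4   Lagos      1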